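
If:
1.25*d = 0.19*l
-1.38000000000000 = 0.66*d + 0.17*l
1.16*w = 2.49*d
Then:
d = -0.78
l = -5.11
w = -1.67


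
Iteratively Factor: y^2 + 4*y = (y + 4)*(y)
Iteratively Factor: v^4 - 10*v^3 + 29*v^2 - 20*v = (v - 4)*(v^3 - 6*v^2 + 5*v) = (v - 5)*(v - 4)*(v^2 - v) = (v - 5)*(v - 4)*(v - 1)*(v)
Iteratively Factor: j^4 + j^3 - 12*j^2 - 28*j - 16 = (j - 4)*(j^3 + 5*j^2 + 8*j + 4) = (j - 4)*(j + 2)*(j^2 + 3*j + 2) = (j - 4)*(j + 1)*(j + 2)*(j + 2)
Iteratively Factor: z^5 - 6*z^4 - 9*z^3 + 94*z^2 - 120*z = (z - 2)*(z^4 - 4*z^3 - 17*z^2 + 60*z) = (z - 2)*(z + 4)*(z^3 - 8*z^2 + 15*z) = z*(z - 2)*(z + 4)*(z^2 - 8*z + 15) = z*(z - 5)*(z - 2)*(z + 4)*(z - 3)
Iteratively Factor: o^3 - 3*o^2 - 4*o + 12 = (o + 2)*(o^2 - 5*o + 6) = (o - 2)*(o + 2)*(o - 3)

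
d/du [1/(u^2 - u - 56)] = (1 - 2*u)/(-u^2 + u + 56)^2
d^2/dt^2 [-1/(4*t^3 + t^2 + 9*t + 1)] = 2*((12*t + 1)*(4*t^3 + t^2 + 9*t + 1) - (12*t^2 + 2*t + 9)^2)/(4*t^3 + t^2 + 9*t + 1)^3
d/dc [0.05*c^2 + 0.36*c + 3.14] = 0.1*c + 0.36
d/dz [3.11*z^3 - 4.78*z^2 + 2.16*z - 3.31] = 9.33*z^2 - 9.56*z + 2.16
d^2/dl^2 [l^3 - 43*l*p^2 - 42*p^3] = 6*l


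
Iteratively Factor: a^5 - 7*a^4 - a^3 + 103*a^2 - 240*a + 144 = (a - 3)*(a^4 - 4*a^3 - 13*a^2 + 64*a - 48) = (a - 3)^2*(a^3 - a^2 - 16*a + 16) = (a - 4)*(a - 3)^2*(a^2 + 3*a - 4) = (a - 4)*(a - 3)^2*(a + 4)*(a - 1)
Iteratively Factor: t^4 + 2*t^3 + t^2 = (t + 1)*(t^3 + t^2) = t*(t + 1)*(t^2 + t) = t^2*(t + 1)*(t + 1)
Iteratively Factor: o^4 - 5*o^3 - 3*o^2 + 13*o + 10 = (o - 5)*(o^3 - 3*o - 2) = (o - 5)*(o - 2)*(o^2 + 2*o + 1) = (o - 5)*(o - 2)*(o + 1)*(o + 1)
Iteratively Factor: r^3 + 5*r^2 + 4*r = (r + 4)*(r^2 + r) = (r + 1)*(r + 4)*(r)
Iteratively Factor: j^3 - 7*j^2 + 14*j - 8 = (j - 2)*(j^2 - 5*j + 4) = (j - 4)*(j - 2)*(j - 1)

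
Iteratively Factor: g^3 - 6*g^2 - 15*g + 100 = (g - 5)*(g^2 - g - 20) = (g - 5)^2*(g + 4)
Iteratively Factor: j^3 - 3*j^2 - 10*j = (j)*(j^2 - 3*j - 10) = j*(j - 5)*(j + 2)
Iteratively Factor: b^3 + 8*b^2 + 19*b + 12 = (b + 1)*(b^2 + 7*b + 12) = (b + 1)*(b + 4)*(b + 3)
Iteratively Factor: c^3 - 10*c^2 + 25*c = (c)*(c^2 - 10*c + 25) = c*(c - 5)*(c - 5)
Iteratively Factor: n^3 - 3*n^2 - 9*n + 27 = (n - 3)*(n^2 - 9) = (n - 3)*(n + 3)*(n - 3)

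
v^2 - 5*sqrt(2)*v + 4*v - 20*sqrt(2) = (v + 4)*(v - 5*sqrt(2))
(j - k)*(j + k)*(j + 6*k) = j^3 + 6*j^2*k - j*k^2 - 6*k^3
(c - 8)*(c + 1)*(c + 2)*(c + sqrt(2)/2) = c^4 - 5*c^3 + sqrt(2)*c^3/2 - 22*c^2 - 5*sqrt(2)*c^2/2 - 16*c - 11*sqrt(2)*c - 8*sqrt(2)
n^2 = n^2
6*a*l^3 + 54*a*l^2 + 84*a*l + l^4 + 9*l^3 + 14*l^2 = l*(6*a + l)*(l + 2)*(l + 7)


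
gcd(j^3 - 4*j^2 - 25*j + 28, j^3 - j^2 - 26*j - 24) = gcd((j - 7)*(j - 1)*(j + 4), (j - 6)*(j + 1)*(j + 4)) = j + 4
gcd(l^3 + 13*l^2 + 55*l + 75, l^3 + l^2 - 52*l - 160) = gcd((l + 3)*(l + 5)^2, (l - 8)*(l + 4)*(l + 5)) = l + 5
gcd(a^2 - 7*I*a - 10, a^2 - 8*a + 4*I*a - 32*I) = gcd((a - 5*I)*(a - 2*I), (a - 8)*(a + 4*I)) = 1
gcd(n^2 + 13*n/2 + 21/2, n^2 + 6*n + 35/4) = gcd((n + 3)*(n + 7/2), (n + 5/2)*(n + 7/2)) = n + 7/2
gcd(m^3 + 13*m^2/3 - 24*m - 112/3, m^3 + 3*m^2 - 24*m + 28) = m + 7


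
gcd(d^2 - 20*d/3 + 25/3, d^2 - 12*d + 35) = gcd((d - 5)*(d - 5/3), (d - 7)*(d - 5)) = d - 5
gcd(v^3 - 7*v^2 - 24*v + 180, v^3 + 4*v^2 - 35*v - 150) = v^2 - v - 30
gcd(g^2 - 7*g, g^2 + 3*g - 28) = 1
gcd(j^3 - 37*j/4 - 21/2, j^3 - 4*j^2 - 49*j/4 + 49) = j - 7/2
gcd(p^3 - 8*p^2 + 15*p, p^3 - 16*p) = p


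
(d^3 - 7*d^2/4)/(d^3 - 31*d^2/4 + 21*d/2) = d/(d - 6)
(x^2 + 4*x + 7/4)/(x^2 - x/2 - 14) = (x + 1/2)/(x - 4)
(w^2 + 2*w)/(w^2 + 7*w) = (w + 2)/(w + 7)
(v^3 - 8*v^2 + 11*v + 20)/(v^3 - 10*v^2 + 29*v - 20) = (v + 1)/(v - 1)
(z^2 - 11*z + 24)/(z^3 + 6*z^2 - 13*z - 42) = (z - 8)/(z^2 + 9*z + 14)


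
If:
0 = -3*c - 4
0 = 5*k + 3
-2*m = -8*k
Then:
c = -4/3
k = -3/5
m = -12/5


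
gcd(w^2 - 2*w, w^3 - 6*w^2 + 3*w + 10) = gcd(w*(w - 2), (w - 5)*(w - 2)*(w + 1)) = w - 2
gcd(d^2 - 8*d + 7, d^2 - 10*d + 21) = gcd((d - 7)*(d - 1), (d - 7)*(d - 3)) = d - 7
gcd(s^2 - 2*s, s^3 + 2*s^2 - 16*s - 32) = 1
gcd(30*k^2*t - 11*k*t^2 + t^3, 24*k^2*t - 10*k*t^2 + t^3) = -6*k*t + t^2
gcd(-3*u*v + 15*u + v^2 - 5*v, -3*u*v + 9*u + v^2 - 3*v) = 3*u - v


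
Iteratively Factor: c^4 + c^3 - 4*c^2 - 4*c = (c - 2)*(c^3 + 3*c^2 + 2*c) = (c - 2)*(c + 2)*(c^2 + c) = c*(c - 2)*(c + 2)*(c + 1)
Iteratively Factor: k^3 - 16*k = (k + 4)*(k^2 - 4*k) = k*(k + 4)*(k - 4)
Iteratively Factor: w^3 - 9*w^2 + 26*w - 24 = (w - 4)*(w^2 - 5*w + 6) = (w - 4)*(w - 2)*(w - 3)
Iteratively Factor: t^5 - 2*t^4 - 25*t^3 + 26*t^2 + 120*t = (t)*(t^4 - 2*t^3 - 25*t^2 + 26*t + 120) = t*(t - 5)*(t^3 + 3*t^2 - 10*t - 24) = t*(t - 5)*(t + 4)*(t^2 - t - 6) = t*(t - 5)*(t + 2)*(t + 4)*(t - 3)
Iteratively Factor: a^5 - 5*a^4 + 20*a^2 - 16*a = (a + 2)*(a^4 - 7*a^3 + 14*a^2 - 8*a) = (a - 2)*(a + 2)*(a^3 - 5*a^2 + 4*a) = (a - 4)*(a - 2)*(a + 2)*(a^2 - a) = a*(a - 4)*(a - 2)*(a + 2)*(a - 1)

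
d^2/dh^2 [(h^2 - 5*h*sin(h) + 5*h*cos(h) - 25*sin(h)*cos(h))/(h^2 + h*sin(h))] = (h^2*(h + sin(h))^2*(-5*sqrt(2)*h*cos(h + pi/4) + 50*sin(2*h) - 10*sqrt(2)*sin(h + pi/4) + 2) + h*(h + sin(h))*(-(-h*sin(h) + 2*cos(h) + 2)*(h^2 - 5*h*sin(h) + 5*h*cos(h) - 25*sin(2*h)/2) + 2*(h*cos(h) + 2*h + sin(h))*(5*sqrt(2)*h*sin(h + pi/4) - 2*h + 25*cos(2*h) - 5*sqrt(2)*cos(h + pi/4))) + (h*cos(h) + 2*h + sin(h))^2*(2*h^2 - 10*h*sin(h) + 10*h*cos(h) - 25*sin(2*h)))/(h^3*(h + sin(h))^3)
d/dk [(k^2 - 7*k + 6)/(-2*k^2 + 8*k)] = 3*(-k^2 + 4*k - 8)/(2*k^2*(k^2 - 8*k + 16))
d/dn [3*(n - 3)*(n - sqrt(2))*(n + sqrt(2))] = 9*n^2 - 18*n - 6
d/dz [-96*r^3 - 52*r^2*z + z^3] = -52*r^2 + 3*z^2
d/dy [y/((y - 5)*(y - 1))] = (5 - y^2)/(y^4 - 12*y^3 + 46*y^2 - 60*y + 25)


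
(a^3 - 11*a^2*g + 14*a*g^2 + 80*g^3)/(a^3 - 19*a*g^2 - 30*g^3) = (a - 8*g)/(a + 3*g)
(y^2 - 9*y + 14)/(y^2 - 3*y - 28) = (y - 2)/(y + 4)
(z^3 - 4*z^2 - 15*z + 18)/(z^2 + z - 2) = (z^2 - 3*z - 18)/(z + 2)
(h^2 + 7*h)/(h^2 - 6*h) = (h + 7)/(h - 6)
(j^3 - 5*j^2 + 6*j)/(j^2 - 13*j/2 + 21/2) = 2*j*(j - 2)/(2*j - 7)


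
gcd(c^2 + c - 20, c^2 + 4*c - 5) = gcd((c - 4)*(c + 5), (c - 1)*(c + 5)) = c + 5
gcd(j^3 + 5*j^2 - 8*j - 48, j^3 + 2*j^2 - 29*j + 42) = j - 3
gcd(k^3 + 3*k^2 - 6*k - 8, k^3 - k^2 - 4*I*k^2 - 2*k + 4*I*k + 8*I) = k^2 - k - 2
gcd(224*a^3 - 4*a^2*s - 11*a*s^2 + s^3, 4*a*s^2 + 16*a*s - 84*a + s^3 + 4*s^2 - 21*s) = 4*a + s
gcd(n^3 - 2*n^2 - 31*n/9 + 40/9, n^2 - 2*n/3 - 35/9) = n + 5/3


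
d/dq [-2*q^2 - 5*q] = -4*q - 5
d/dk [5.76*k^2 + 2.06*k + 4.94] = 11.52*k + 2.06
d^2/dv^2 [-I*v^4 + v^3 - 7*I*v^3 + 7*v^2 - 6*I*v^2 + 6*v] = -12*I*v^2 + v*(6 - 42*I) + 14 - 12*I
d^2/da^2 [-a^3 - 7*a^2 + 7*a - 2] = -6*a - 14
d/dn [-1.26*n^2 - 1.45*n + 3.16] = -2.52*n - 1.45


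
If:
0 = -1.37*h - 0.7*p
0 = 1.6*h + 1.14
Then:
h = -0.71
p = 1.39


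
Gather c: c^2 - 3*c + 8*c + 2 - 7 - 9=c^2 + 5*c - 14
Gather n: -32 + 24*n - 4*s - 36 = 24*n - 4*s - 68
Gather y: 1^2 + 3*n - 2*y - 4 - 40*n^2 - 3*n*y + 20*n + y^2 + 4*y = -40*n^2 + 23*n + y^2 + y*(2 - 3*n) - 3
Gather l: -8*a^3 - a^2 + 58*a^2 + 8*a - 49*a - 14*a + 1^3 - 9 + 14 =-8*a^3 + 57*a^2 - 55*a + 6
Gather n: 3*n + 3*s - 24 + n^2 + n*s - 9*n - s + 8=n^2 + n*(s - 6) + 2*s - 16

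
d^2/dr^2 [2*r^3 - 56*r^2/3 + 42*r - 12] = 12*r - 112/3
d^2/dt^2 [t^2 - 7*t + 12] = 2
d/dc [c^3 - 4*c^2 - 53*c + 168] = 3*c^2 - 8*c - 53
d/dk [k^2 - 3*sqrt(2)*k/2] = 2*k - 3*sqrt(2)/2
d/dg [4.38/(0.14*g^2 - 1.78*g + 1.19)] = (7.7964 - 1.2264*g)/(0.14*g^2 - 1.78*g + 1.19)^2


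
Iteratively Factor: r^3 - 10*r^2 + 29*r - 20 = (r - 5)*(r^2 - 5*r + 4) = (r - 5)*(r - 1)*(r - 4)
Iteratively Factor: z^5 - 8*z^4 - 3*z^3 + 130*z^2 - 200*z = (z - 5)*(z^4 - 3*z^3 - 18*z^2 + 40*z) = (z - 5)*(z - 2)*(z^3 - z^2 - 20*z) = (z - 5)*(z - 2)*(z + 4)*(z^2 - 5*z) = (z - 5)^2*(z - 2)*(z + 4)*(z)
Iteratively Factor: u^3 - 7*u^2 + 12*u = (u - 3)*(u^2 - 4*u) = u*(u - 3)*(u - 4)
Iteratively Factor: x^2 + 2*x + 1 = (x + 1)*(x + 1)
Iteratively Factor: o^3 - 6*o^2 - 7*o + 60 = (o - 5)*(o^2 - o - 12) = (o - 5)*(o - 4)*(o + 3)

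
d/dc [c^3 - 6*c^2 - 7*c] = 3*c^2 - 12*c - 7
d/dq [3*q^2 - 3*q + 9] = 6*q - 3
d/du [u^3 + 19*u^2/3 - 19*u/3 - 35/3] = 3*u^2 + 38*u/3 - 19/3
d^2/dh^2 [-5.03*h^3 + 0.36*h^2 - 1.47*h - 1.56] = 0.72 - 30.18*h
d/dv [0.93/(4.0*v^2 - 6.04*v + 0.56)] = (5.6172 - 7.44*v)/(4.0*v^2 - 6.04*v + 0.56)^2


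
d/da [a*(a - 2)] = 2*a - 2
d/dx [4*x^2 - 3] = 8*x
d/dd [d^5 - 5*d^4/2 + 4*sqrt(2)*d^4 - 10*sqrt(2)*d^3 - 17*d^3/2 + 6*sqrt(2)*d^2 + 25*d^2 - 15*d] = 5*d^4 - 10*d^3 + 16*sqrt(2)*d^3 - 30*sqrt(2)*d^2 - 51*d^2/2 + 12*sqrt(2)*d + 50*d - 15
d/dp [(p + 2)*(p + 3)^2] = (p + 3)*(3*p + 7)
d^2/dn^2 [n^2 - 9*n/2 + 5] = 2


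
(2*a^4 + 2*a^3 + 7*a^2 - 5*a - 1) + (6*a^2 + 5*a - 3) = 2*a^4 + 2*a^3 + 13*a^2 - 4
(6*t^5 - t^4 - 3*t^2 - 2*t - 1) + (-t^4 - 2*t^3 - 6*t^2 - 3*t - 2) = 6*t^5 - 2*t^4 - 2*t^3 - 9*t^2 - 5*t - 3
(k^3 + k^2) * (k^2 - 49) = k^5 + k^4 - 49*k^3 - 49*k^2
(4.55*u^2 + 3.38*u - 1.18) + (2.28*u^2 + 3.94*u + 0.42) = 6.83*u^2 + 7.32*u - 0.76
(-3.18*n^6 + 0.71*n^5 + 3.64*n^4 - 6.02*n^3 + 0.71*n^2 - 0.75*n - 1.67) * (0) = 0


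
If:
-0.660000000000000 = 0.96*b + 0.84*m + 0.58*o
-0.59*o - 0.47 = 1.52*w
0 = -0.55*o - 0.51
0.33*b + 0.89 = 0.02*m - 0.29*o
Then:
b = -1.77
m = 1.88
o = -0.93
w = 0.05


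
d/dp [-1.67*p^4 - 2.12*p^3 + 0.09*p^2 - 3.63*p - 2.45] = -6.68*p^3 - 6.36*p^2 + 0.18*p - 3.63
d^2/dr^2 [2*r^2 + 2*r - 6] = 4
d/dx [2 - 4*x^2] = -8*x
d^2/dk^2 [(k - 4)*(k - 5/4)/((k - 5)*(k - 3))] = (11*k^3 - 120*k^2 + 465*k - 640)/(2*(k^6 - 24*k^5 + 237*k^4 - 1232*k^3 + 3555*k^2 - 5400*k + 3375))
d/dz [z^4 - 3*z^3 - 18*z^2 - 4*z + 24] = 4*z^3 - 9*z^2 - 36*z - 4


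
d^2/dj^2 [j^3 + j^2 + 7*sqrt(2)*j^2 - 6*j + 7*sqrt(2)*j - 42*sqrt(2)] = 6*j + 2 + 14*sqrt(2)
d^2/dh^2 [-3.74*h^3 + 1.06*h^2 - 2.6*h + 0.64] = 2.12 - 22.44*h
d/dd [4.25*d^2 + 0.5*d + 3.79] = 8.5*d + 0.5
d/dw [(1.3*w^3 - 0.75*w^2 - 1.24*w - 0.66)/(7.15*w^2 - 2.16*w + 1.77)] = (9.29500000000001*w^4 - 5.616*w^3 + 17.389*w^2 + 6.783*w - 3.6204)/(51.1225*w^4 - 30.888*w^3 + 29.9766*w^2 - 7.6464*w + 3.1329)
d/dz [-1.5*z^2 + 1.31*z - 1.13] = 1.31 - 3.0*z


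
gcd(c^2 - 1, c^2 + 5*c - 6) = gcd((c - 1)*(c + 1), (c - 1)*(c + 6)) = c - 1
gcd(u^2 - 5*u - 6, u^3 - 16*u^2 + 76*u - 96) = u - 6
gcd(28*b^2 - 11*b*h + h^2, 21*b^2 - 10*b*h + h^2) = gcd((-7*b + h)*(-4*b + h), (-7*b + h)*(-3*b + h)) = 7*b - h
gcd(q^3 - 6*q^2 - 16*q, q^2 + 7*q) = q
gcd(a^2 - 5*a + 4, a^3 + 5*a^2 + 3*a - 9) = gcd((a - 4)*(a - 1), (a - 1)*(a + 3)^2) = a - 1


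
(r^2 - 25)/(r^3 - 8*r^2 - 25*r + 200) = 1/(r - 8)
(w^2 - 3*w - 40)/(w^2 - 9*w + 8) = (w + 5)/(w - 1)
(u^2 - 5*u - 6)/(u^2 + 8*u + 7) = (u - 6)/(u + 7)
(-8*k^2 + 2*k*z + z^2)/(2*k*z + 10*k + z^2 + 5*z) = (-8*k^2 + 2*k*z + z^2)/(2*k*z + 10*k + z^2 + 5*z)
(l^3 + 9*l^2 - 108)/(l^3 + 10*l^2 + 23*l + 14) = (l^3 + 9*l^2 - 108)/(l^3 + 10*l^2 + 23*l + 14)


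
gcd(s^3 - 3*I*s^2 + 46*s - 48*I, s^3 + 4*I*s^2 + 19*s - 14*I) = s - I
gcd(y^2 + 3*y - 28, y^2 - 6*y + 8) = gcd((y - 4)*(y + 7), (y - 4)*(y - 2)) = y - 4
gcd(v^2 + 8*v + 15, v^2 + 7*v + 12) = v + 3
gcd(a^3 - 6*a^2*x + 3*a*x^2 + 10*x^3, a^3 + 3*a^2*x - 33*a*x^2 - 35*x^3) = -a^2 + 4*a*x + 5*x^2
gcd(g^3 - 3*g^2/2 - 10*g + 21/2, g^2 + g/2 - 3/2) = g - 1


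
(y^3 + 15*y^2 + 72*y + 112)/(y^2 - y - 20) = (y^2 + 11*y + 28)/(y - 5)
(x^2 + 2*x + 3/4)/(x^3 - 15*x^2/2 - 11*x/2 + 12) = (x + 1/2)/(x^2 - 9*x + 8)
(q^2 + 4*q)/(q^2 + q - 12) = q/(q - 3)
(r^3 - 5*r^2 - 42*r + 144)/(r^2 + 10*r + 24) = (r^2 - 11*r + 24)/(r + 4)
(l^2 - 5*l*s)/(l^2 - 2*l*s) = (l - 5*s)/(l - 2*s)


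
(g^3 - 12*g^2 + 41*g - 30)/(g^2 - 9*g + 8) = (g^2 - 11*g + 30)/(g - 8)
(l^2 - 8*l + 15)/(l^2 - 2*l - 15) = (l - 3)/(l + 3)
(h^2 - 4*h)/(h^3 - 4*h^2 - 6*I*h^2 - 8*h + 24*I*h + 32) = h/(h^2 - 6*I*h - 8)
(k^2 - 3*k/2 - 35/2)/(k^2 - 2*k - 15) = (k + 7/2)/(k + 3)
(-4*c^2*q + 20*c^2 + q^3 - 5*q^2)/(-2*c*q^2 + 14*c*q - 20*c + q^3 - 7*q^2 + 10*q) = (2*c + q)/(q - 2)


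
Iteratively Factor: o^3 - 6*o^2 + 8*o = (o)*(o^2 - 6*o + 8) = o*(o - 2)*(o - 4)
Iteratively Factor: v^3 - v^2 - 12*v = (v + 3)*(v^2 - 4*v) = (v - 4)*(v + 3)*(v)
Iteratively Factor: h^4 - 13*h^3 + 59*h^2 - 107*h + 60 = (h - 4)*(h^3 - 9*h^2 + 23*h - 15) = (h - 4)*(h - 1)*(h^2 - 8*h + 15) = (h - 5)*(h - 4)*(h - 1)*(h - 3)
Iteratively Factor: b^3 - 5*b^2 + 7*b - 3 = (b - 1)*(b^2 - 4*b + 3) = (b - 1)^2*(b - 3)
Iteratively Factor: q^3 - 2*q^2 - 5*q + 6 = (q + 2)*(q^2 - 4*q + 3) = (q - 1)*(q + 2)*(q - 3)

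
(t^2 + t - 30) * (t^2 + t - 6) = t^4 + 2*t^3 - 35*t^2 - 36*t + 180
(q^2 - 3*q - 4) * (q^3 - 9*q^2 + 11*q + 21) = q^5 - 12*q^4 + 34*q^3 + 24*q^2 - 107*q - 84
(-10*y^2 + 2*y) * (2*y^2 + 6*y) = -20*y^4 - 56*y^3 + 12*y^2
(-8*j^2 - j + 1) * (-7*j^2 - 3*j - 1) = 56*j^4 + 31*j^3 + 4*j^2 - 2*j - 1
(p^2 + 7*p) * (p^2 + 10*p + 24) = p^4 + 17*p^3 + 94*p^2 + 168*p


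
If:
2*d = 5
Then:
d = 5/2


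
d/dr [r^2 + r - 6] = 2*r + 1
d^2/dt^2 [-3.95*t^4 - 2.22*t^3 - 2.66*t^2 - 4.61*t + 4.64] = -47.4*t^2 - 13.32*t - 5.32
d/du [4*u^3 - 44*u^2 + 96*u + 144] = 12*u^2 - 88*u + 96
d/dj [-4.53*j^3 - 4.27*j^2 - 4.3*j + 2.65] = -13.59*j^2 - 8.54*j - 4.3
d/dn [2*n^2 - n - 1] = 4*n - 1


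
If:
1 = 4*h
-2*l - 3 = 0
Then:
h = 1/4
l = -3/2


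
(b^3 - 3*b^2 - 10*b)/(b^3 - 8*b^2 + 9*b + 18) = b*(b^2 - 3*b - 10)/(b^3 - 8*b^2 + 9*b + 18)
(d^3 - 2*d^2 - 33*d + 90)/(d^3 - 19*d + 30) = (d^2 + d - 30)/(d^2 + 3*d - 10)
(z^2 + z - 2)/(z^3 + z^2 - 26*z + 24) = (z + 2)/(z^2 + 2*z - 24)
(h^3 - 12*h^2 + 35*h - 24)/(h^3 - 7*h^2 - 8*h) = (h^2 - 4*h + 3)/(h*(h + 1))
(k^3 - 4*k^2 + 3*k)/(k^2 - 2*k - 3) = k*(k - 1)/(k + 1)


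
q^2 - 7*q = q*(q - 7)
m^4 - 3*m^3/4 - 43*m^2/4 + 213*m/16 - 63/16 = (m - 3)*(m - 3/4)*(m - 1/2)*(m + 7/2)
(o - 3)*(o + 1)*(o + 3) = o^3 + o^2 - 9*o - 9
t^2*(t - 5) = t^3 - 5*t^2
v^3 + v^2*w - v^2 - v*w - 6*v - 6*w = (v - 3)*(v + 2)*(v + w)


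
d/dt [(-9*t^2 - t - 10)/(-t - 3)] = (9*t^2 + 54*t - 7)/(t^2 + 6*t + 9)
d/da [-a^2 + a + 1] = 1 - 2*a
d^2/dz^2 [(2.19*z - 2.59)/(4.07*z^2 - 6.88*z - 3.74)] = ((51.217 - 53.4798*z)*(-4.07*z^2 + 6.88*z + 3.74) - (2.19*z - 2.59)*(8.14*z - 6.88)*(16.28*z - 13.76))/(-4.07*z^2 + 6.88*z + 3.74)^3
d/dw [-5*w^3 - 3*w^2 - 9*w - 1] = -15*w^2 - 6*w - 9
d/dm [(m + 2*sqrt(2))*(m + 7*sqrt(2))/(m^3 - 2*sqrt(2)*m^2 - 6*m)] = (-m^4 - 18*sqrt(2)*m^3 - 54*m^2 + 112*sqrt(2)*m + 168)/(m^2*(m^4 - 4*sqrt(2)*m^3 - 4*m^2 + 24*sqrt(2)*m + 36))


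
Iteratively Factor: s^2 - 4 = (s + 2)*(s - 2)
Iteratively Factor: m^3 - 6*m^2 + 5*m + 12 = (m + 1)*(m^2 - 7*m + 12) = (m - 3)*(m + 1)*(m - 4)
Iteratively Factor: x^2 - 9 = (x - 3)*(x + 3)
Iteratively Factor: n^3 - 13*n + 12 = (n - 3)*(n^2 + 3*n - 4) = (n - 3)*(n - 1)*(n + 4)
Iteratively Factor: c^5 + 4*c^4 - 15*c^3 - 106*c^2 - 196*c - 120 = (c + 2)*(c^4 + 2*c^3 - 19*c^2 - 68*c - 60) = (c + 2)^2*(c^3 - 19*c - 30) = (c + 2)^3*(c^2 - 2*c - 15) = (c - 5)*(c + 2)^3*(c + 3)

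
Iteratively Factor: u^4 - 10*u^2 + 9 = (u - 3)*(u^3 + 3*u^2 - u - 3) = (u - 3)*(u - 1)*(u^2 + 4*u + 3) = (u - 3)*(u - 1)*(u + 1)*(u + 3)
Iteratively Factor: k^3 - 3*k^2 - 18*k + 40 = (k - 2)*(k^2 - k - 20) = (k - 2)*(k + 4)*(k - 5)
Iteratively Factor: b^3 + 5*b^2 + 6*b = (b + 3)*(b^2 + 2*b) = b*(b + 3)*(b + 2)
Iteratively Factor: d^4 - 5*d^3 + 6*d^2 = (d - 3)*(d^3 - 2*d^2) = d*(d - 3)*(d^2 - 2*d) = d*(d - 3)*(d - 2)*(d)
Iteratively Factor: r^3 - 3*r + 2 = (r + 2)*(r^2 - 2*r + 1) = (r - 1)*(r + 2)*(r - 1)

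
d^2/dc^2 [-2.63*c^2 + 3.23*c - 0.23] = -5.26000000000000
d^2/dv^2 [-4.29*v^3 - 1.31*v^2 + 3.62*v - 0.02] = -25.74*v - 2.62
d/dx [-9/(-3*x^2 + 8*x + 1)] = 18*(4 - 3*x)/(-3*x^2 + 8*x + 1)^2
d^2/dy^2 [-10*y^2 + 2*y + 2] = -20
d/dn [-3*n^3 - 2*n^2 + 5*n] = -9*n^2 - 4*n + 5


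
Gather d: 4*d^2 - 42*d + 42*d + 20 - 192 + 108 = 4*d^2 - 64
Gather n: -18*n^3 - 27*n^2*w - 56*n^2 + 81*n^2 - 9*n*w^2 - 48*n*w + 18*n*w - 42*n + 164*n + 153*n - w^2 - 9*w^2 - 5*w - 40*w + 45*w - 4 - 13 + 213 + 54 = -18*n^3 + n^2*(25 - 27*w) + n*(-9*w^2 - 30*w + 275) - 10*w^2 + 250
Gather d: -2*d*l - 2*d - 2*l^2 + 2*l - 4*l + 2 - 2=d*(-2*l - 2) - 2*l^2 - 2*l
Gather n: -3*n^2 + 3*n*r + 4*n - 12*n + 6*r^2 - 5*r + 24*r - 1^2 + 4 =-3*n^2 + n*(3*r - 8) + 6*r^2 + 19*r + 3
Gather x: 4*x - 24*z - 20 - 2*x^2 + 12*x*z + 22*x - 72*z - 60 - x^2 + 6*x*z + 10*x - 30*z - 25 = -3*x^2 + x*(18*z + 36) - 126*z - 105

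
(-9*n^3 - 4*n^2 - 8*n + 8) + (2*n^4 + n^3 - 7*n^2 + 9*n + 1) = 2*n^4 - 8*n^3 - 11*n^2 + n + 9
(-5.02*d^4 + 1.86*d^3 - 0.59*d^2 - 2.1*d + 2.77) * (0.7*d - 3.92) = -3.514*d^5 + 20.9804*d^4 - 7.7042*d^3 + 0.8428*d^2 + 10.171*d - 10.8584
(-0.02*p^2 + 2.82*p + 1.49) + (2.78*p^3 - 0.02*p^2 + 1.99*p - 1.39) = 2.78*p^3 - 0.04*p^2 + 4.81*p + 0.1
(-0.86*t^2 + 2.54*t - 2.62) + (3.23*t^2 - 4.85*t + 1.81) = 2.37*t^2 - 2.31*t - 0.81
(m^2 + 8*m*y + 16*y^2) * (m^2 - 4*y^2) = m^4 + 8*m^3*y + 12*m^2*y^2 - 32*m*y^3 - 64*y^4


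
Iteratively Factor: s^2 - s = (s - 1)*(s)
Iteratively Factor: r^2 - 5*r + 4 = (r - 4)*(r - 1)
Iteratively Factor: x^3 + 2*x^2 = (x)*(x^2 + 2*x) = x^2*(x + 2)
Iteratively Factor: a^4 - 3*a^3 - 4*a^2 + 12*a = (a - 2)*(a^3 - a^2 - 6*a) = (a - 3)*(a - 2)*(a^2 + 2*a) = (a - 3)*(a - 2)*(a + 2)*(a)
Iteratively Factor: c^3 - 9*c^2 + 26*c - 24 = (c - 4)*(c^2 - 5*c + 6) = (c - 4)*(c - 2)*(c - 3)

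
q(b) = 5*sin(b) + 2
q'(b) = 5*cos(b)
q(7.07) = 5.54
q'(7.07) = 3.53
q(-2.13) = -2.24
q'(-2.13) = -2.65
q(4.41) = -2.77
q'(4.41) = -1.49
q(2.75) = 3.91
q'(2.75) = -4.62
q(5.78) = -0.41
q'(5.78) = 4.38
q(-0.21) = 0.96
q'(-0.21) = 4.89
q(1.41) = 6.94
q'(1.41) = 0.80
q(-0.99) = -2.18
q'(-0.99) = 2.74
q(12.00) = -0.68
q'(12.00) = 4.22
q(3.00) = 2.71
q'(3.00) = -4.95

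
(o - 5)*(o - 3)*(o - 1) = o^3 - 9*o^2 + 23*o - 15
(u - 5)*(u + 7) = u^2 + 2*u - 35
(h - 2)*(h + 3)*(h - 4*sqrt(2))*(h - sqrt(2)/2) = h^4 - 9*sqrt(2)*h^3/2 + h^3 - 9*sqrt(2)*h^2/2 - 2*h^2 + 4*h + 27*sqrt(2)*h - 24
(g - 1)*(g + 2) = g^2 + g - 2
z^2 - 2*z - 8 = (z - 4)*(z + 2)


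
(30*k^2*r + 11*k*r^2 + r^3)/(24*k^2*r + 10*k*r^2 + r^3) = (5*k + r)/(4*k + r)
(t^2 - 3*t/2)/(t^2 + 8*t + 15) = t*(2*t - 3)/(2*(t^2 + 8*t + 15))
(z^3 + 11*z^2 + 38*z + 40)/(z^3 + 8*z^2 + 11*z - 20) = (z + 2)/(z - 1)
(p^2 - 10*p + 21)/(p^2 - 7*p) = (p - 3)/p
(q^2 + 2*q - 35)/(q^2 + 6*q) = (q^2 + 2*q - 35)/(q*(q + 6))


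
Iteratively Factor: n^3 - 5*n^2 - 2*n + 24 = (n - 4)*(n^2 - n - 6) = (n - 4)*(n - 3)*(n + 2)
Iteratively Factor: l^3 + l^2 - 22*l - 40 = (l + 4)*(l^2 - 3*l - 10) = (l - 5)*(l + 4)*(l + 2)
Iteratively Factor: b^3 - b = (b)*(b^2 - 1) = b*(b + 1)*(b - 1)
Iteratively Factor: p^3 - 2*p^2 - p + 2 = (p - 1)*(p^2 - p - 2) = (p - 1)*(p + 1)*(p - 2)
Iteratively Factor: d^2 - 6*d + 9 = (d - 3)*(d - 3)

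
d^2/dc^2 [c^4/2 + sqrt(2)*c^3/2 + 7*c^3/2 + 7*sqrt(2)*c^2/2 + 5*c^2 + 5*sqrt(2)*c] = 6*c^2 + 3*sqrt(2)*c + 21*c + 7*sqrt(2) + 10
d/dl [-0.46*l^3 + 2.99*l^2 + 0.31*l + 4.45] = -1.38*l^2 + 5.98*l + 0.31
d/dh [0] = 0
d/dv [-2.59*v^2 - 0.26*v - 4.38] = -5.18*v - 0.26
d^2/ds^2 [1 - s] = 0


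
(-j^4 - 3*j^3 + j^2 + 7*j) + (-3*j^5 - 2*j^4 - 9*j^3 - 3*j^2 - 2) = -3*j^5 - 3*j^4 - 12*j^3 - 2*j^2 + 7*j - 2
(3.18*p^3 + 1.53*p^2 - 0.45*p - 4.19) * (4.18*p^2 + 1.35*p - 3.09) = 13.2924*p^5 + 10.6884*p^4 - 9.6417*p^3 - 22.8494*p^2 - 4.266*p + 12.9471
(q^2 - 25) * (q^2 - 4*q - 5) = q^4 - 4*q^3 - 30*q^2 + 100*q + 125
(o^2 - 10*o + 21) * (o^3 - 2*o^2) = o^5 - 12*o^4 + 41*o^3 - 42*o^2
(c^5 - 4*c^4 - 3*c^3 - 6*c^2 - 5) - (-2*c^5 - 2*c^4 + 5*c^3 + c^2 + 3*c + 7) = 3*c^5 - 2*c^4 - 8*c^3 - 7*c^2 - 3*c - 12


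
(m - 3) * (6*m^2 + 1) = 6*m^3 - 18*m^2 + m - 3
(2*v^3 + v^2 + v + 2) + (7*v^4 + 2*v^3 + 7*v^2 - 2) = 7*v^4 + 4*v^3 + 8*v^2 + v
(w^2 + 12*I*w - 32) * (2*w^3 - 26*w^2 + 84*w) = 2*w^5 - 26*w^4 + 24*I*w^4 + 20*w^3 - 312*I*w^3 + 832*w^2 + 1008*I*w^2 - 2688*w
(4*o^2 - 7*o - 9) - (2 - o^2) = 5*o^2 - 7*o - 11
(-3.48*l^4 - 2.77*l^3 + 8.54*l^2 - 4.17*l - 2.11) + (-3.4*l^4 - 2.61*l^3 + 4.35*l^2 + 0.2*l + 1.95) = -6.88*l^4 - 5.38*l^3 + 12.89*l^2 - 3.97*l - 0.16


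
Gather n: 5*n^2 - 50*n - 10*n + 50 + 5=5*n^2 - 60*n + 55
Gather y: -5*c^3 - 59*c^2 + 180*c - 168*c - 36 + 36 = -5*c^3 - 59*c^2 + 12*c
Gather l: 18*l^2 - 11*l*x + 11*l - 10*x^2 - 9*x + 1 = 18*l^2 + l*(11 - 11*x) - 10*x^2 - 9*x + 1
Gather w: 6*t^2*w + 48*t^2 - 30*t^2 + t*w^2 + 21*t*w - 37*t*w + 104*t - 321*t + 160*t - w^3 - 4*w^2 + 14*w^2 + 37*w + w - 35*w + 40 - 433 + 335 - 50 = 18*t^2 - 57*t - w^3 + w^2*(t + 10) + w*(6*t^2 - 16*t + 3) - 108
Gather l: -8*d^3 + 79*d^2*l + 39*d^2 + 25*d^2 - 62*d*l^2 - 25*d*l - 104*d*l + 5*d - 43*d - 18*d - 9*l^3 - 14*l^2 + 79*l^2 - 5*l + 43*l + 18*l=-8*d^3 + 64*d^2 - 56*d - 9*l^3 + l^2*(65 - 62*d) + l*(79*d^2 - 129*d + 56)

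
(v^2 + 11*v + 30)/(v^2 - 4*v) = (v^2 + 11*v + 30)/(v*(v - 4))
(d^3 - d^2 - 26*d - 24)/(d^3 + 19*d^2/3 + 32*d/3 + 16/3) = 3*(d - 6)/(3*d + 4)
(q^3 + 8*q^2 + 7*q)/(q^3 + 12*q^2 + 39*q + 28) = q/(q + 4)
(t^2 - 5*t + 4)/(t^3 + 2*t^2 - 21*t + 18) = (t - 4)/(t^2 + 3*t - 18)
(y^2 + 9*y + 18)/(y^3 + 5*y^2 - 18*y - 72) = 1/(y - 4)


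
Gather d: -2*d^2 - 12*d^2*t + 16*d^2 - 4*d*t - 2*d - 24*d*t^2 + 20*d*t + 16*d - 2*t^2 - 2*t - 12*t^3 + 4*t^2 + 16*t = d^2*(14 - 12*t) + d*(-24*t^2 + 16*t + 14) - 12*t^3 + 2*t^2 + 14*t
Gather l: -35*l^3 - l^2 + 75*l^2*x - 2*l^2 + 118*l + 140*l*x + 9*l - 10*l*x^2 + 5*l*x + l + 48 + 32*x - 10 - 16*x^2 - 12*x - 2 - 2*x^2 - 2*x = -35*l^3 + l^2*(75*x - 3) + l*(-10*x^2 + 145*x + 128) - 18*x^2 + 18*x + 36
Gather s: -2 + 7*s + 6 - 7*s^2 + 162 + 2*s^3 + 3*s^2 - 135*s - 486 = 2*s^3 - 4*s^2 - 128*s - 320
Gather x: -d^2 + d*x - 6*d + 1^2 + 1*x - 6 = -d^2 - 6*d + x*(d + 1) - 5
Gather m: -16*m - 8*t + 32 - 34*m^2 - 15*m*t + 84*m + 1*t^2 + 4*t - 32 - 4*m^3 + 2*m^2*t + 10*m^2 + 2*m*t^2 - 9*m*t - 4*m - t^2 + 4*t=-4*m^3 + m^2*(2*t - 24) + m*(2*t^2 - 24*t + 64)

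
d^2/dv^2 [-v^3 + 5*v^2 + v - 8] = 10 - 6*v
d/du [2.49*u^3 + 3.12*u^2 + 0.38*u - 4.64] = 7.47*u^2 + 6.24*u + 0.38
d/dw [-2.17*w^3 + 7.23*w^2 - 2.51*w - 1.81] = -6.51*w^2 + 14.46*w - 2.51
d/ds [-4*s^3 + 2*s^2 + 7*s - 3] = -12*s^2 + 4*s + 7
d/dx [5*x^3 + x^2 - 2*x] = 15*x^2 + 2*x - 2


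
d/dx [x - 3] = 1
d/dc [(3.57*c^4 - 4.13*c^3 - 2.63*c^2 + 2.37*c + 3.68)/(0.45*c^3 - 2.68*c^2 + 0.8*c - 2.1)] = (1.6065*c^6 - 19.1352*c^5 + 20.8199*c^4 - 38.729*c^3 + 25.2986*c^2 + 30.7708*c - 7.921)/(0.2025*c^6 - 2.412*c^5 + 7.9024*c^4 - 6.178*c^3 + 11.896*c^2 - 3.36*c + 4.41)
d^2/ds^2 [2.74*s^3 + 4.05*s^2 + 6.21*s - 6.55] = 16.44*s + 8.1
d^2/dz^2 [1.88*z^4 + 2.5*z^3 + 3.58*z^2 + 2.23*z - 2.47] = 22.56*z^2 + 15.0*z + 7.16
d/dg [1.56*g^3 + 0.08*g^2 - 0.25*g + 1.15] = 4.68*g^2 + 0.16*g - 0.25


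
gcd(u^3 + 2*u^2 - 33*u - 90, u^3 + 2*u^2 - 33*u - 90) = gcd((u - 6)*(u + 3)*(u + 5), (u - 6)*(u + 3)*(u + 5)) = u^3 + 2*u^2 - 33*u - 90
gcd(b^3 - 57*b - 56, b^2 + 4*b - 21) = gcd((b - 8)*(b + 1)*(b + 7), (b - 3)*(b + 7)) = b + 7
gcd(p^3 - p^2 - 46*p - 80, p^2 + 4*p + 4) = p + 2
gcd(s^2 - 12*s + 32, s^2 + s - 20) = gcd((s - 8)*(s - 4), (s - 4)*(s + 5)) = s - 4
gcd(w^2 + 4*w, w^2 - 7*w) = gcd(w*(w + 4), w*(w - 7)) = w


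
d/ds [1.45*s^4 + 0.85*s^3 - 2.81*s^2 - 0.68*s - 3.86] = 5.8*s^3 + 2.55*s^2 - 5.62*s - 0.68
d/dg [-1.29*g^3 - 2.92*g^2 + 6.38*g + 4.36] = -3.87*g^2 - 5.84*g + 6.38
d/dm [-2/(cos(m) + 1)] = -2*sin(m)/(cos(m) + 1)^2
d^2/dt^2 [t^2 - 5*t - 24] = 2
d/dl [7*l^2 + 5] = 14*l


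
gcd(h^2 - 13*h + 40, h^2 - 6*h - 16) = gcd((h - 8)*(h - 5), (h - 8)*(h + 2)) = h - 8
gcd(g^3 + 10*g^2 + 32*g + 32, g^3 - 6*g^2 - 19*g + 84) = g + 4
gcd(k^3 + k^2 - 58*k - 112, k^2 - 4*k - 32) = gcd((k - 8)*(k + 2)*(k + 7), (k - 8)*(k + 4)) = k - 8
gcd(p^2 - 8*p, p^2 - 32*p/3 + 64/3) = p - 8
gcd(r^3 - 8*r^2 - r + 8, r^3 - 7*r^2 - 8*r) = r^2 - 7*r - 8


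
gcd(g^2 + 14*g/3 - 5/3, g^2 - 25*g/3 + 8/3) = g - 1/3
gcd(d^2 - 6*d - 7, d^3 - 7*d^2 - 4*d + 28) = d - 7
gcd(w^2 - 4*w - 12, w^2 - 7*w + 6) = w - 6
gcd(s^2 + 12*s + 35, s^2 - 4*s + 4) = 1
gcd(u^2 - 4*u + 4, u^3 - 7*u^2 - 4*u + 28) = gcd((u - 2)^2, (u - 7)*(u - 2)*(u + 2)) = u - 2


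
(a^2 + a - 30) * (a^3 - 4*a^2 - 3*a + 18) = a^5 - 3*a^4 - 37*a^3 + 135*a^2 + 108*a - 540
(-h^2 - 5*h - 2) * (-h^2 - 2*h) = h^4 + 7*h^3 + 12*h^2 + 4*h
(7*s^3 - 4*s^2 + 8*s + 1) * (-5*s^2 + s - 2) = -35*s^5 + 27*s^4 - 58*s^3 + 11*s^2 - 15*s - 2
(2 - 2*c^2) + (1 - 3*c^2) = 3 - 5*c^2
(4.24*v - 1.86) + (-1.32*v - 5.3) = 2.92*v - 7.16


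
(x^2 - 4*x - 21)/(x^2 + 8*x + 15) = (x - 7)/(x + 5)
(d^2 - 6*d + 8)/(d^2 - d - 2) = (d - 4)/(d + 1)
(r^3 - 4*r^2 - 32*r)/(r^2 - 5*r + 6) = r*(r^2 - 4*r - 32)/(r^2 - 5*r + 6)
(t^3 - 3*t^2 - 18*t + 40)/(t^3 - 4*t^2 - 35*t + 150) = (t^2 + 2*t - 8)/(t^2 + t - 30)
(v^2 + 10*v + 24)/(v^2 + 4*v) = (v + 6)/v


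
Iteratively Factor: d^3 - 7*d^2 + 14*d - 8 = (d - 4)*(d^2 - 3*d + 2) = (d - 4)*(d - 2)*(d - 1)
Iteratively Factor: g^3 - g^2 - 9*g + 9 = (g - 1)*(g^2 - 9) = (g - 3)*(g - 1)*(g + 3)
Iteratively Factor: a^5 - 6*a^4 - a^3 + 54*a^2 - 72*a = (a)*(a^4 - 6*a^3 - a^2 + 54*a - 72) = a*(a - 3)*(a^3 - 3*a^2 - 10*a + 24) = a*(a - 3)*(a - 2)*(a^2 - a - 12) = a*(a - 3)*(a - 2)*(a + 3)*(a - 4)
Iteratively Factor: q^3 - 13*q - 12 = (q - 4)*(q^2 + 4*q + 3) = (q - 4)*(q + 3)*(q + 1)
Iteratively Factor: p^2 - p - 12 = (p - 4)*(p + 3)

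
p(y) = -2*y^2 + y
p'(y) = 1 - 4*y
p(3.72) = -23.96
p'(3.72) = -13.88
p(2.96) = -14.56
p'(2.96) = -10.84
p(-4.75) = -49.88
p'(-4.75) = 20.00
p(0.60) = -0.12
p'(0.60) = -1.40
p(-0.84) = -2.25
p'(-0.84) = 4.36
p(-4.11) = -37.89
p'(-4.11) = 17.44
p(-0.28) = -0.44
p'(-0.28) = 2.12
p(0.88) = -0.67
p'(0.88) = -2.52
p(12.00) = -276.00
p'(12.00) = -47.00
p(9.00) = -153.00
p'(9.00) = -35.00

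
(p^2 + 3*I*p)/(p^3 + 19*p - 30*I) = p*(p + 3*I)/(p^3 + 19*p - 30*I)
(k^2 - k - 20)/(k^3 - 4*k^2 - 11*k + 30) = (k + 4)/(k^2 + k - 6)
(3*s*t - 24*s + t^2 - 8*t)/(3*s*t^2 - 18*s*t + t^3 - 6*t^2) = (t - 8)/(t*(t - 6))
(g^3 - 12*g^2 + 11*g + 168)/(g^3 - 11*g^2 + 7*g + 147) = (g - 8)/(g - 7)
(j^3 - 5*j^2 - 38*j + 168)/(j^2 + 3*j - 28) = (j^2 - j - 42)/(j + 7)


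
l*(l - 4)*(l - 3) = l^3 - 7*l^2 + 12*l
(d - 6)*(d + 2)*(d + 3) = d^3 - d^2 - 24*d - 36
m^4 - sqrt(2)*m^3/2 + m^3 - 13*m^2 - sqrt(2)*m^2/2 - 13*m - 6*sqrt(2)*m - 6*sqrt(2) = (m + 1)*(m - 3*sqrt(2))*(m + sqrt(2)/2)*(m + 2*sqrt(2))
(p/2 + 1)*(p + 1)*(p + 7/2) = p^3/2 + 13*p^2/4 + 25*p/4 + 7/2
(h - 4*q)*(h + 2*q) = h^2 - 2*h*q - 8*q^2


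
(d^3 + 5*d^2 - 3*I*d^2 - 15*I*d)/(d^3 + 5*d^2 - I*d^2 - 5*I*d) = (d - 3*I)/(d - I)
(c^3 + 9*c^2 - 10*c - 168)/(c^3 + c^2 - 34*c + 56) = (c + 6)/(c - 2)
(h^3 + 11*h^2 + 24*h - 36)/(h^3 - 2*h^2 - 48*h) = (h^2 + 5*h - 6)/(h*(h - 8))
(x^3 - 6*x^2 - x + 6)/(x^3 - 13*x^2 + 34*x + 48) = (x - 1)/(x - 8)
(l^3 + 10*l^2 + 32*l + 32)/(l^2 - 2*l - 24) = (l^2 + 6*l + 8)/(l - 6)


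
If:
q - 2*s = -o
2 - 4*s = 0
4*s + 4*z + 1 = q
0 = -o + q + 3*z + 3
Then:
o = 10/11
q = 1/11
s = 1/2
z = -8/11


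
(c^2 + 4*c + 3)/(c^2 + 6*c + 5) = (c + 3)/(c + 5)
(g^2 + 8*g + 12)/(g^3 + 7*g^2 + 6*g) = (g + 2)/(g*(g + 1))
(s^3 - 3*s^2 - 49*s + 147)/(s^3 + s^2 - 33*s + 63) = (s - 7)/(s - 3)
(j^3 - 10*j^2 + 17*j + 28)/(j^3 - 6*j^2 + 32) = (j^2 - 6*j - 7)/(j^2 - 2*j - 8)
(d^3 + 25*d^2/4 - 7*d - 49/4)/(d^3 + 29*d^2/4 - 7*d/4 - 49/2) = (d + 1)/(d + 2)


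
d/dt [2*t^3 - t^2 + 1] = 2*t*(3*t - 1)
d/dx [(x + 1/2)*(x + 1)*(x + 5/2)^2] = 4*x^3 + 39*x^2/2 + 57*x/2 + 95/8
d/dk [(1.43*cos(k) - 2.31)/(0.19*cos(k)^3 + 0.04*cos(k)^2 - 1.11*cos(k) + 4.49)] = (0.5434*cos(k)^3 - 1.2595*cos(k)^2 - 0.1848*cos(k) - 3.8566)*sin(k)/(0.0361*cos(k)^6 + 0.0152*cos(k)^5 - 0.4202*cos(k)^4 + 1.6174*cos(k)^3 + 1.5913*cos(k)^2 - 9.9678*cos(k) + 20.1601)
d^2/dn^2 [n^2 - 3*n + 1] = 2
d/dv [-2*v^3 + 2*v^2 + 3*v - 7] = -6*v^2 + 4*v + 3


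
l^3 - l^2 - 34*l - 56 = (l - 7)*(l + 2)*(l + 4)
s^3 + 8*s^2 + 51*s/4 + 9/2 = (s + 1/2)*(s + 3/2)*(s + 6)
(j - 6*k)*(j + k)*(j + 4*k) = j^3 - j^2*k - 26*j*k^2 - 24*k^3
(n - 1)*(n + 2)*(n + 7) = n^3 + 8*n^2 + 5*n - 14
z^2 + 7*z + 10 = (z + 2)*(z + 5)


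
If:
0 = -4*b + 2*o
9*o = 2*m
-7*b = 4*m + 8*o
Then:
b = 0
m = 0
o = 0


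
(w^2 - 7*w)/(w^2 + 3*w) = (w - 7)/(w + 3)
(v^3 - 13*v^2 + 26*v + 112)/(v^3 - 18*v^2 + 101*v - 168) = (v + 2)/(v - 3)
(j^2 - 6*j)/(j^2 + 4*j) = (j - 6)/(j + 4)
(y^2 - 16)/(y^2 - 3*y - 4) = (y + 4)/(y + 1)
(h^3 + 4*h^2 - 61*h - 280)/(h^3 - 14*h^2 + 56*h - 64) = (h^2 + 12*h + 35)/(h^2 - 6*h + 8)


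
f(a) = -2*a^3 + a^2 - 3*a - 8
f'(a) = -6*a^2 + 2*a - 3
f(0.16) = -8.46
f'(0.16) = -2.83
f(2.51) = -40.86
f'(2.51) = -35.78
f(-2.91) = 58.48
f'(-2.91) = -59.63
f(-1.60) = 7.55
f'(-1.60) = -21.56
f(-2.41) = 33.03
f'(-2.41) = -42.67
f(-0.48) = -6.11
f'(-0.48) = -5.34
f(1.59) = -18.28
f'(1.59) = -14.99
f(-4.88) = 262.88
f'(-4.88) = -155.65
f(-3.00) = 64.00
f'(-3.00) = -63.00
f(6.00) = -422.00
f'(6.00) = -207.00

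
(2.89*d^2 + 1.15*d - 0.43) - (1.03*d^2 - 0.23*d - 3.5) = 1.86*d^2 + 1.38*d + 3.07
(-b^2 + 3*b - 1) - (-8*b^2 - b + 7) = 7*b^2 + 4*b - 8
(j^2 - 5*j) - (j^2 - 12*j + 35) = 7*j - 35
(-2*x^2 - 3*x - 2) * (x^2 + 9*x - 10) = -2*x^4 - 21*x^3 - 9*x^2 + 12*x + 20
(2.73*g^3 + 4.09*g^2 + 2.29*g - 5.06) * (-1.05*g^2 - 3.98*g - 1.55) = -2.8665*g^5 - 15.1599*g^4 - 22.9142*g^3 - 10.1407*g^2 + 16.5893*g + 7.843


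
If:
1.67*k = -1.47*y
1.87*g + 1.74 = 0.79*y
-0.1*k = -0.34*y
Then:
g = -0.93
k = 0.00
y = 0.00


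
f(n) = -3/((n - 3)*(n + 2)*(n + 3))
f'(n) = 3/((n - 3)*(n + 2)*(n + 3)^2) + 3/((n - 3)*(n + 2)^2*(n + 3)) + 3/((n - 3)^2*(n + 2)*(n + 3))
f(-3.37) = 0.93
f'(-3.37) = 3.34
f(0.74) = 0.13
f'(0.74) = -0.02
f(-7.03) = 0.01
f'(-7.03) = 0.01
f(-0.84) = 0.31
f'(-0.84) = -0.33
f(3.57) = -0.14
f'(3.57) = 0.30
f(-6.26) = 0.02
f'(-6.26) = 0.02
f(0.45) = 0.14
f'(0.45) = -0.04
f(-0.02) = 0.17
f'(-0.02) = -0.09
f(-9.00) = 0.01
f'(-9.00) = 0.00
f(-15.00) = 0.00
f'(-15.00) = 0.00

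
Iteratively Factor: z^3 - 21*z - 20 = (z - 5)*(z^2 + 5*z + 4) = (z - 5)*(z + 4)*(z + 1)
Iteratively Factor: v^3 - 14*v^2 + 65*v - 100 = (v - 4)*(v^2 - 10*v + 25) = (v - 5)*(v - 4)*(v - 5)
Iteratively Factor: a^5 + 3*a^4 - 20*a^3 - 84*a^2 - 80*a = (a - 5)*(a^4 + 8*a^3 + 20*a^2 + 16*a) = a*(a - 5)*(a^3 + 8*a^2 + 20*a + 16) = a*(a - 5)*(a + 4)*(a^2 + 4*a + 4) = a*(a - 5)*(a + 2)*(a + 4)*(a + 2)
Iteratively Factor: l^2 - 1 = (l + 1)*(l - 1)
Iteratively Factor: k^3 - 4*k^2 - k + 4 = (k - 1)*(k^2 - 3*k - 4) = (k - 4)*(k - 1)*(k + 1)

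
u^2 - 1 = (u - 1)*(u + 1)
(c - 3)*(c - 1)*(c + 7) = c^3 + 3*c^2 - 25*c + 21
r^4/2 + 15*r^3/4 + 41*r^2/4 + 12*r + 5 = (r/2 + 1)*(r + 1)*(r + 2)*(r + 5/2)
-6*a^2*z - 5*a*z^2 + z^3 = z*(-6*a + z)*(a + z)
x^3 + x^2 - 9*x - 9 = (x - 3)*(x + 1)*(x + 3)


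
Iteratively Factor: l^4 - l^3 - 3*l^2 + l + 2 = (l + 1)*(l^3 - 2*l^2 - l + 2) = (l - 2)*(l + 1)*(l^2 - 1) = (l - 2)*(l - 1)*(l + 1)*(l + 1)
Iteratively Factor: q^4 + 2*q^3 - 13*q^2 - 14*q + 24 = (q - 1)*(q^3 + 3*q^2 - 10*q - 24) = (q - 3)*(q - 1)*(q^2 + 6*q + 8) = (q - 3)*(q - 1)*(q + 4)*(q + 2)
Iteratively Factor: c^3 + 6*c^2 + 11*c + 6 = (c + 2)*(c^2 + 4*c + 3) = (c + 2)*(c + 3)*(c + 1)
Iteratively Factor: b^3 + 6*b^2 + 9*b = (b + 3)*(b^2 + 3*b) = b*(b + 3)*(b + 3)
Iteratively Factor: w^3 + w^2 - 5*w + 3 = (w - 1)*(w^2 + 2*w - 3) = (w - 1)*(w + 3)*(w - 1)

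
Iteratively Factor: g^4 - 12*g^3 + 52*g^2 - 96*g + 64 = (g - 2)*(g^3 - 10*g^2 + 32*g - 32) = (g - 4)*(g - 2)*(g^2 - 6*g + 8) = (g - 4)^2*(g - 2)*(g - 2)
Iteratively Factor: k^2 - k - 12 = (k + 3)*(k - 4)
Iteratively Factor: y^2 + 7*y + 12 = (y + 4)*(y + 3)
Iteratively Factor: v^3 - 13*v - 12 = (v + 1)*(v^2 - v - 12) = (v - 4)*(v + 1)*(v + 3)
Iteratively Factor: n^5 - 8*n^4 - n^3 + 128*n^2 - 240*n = (n + 4)*(n^4 - 12*n^3 + 47*n^2 - 60*n) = n*(n + 4)*(n^3 - 12*n^2 + 47*n - 60) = n*(n - 4)*(n + 4)*(n^2 - 8*n + 15) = n*(n - 5)*(n - 4)*(n + 4)*(n - 3)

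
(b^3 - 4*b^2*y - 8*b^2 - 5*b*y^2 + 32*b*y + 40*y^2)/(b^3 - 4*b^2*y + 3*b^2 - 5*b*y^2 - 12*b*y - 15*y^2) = (b - 8)/(b + 3)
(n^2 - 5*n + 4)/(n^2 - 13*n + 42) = (n^2 - 5*n + 4)/(n^2 - 13*n + 42)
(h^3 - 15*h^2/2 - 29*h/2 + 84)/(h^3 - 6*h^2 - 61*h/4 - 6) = 2*(2*h^2 + h - 21)/(4*h^2 + 8*h + 3)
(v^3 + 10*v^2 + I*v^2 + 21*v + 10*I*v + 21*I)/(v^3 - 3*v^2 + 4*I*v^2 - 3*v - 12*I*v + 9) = (v^2 + 10*v + 21)/(v^2 + 3*v*(-1 + I) - 9*I)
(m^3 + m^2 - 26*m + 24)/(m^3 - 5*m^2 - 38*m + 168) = (m - 1)/(m - 7)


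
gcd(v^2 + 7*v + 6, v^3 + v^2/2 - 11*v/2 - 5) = v + 1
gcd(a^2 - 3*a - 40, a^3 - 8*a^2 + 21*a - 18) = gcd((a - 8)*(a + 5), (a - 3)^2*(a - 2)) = 1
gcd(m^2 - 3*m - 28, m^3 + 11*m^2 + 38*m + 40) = m + 4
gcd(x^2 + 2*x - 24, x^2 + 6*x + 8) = 1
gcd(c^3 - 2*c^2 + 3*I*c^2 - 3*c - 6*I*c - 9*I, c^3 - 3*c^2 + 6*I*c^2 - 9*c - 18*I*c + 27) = c^2 + c*(-3 + 3*I) - 9*I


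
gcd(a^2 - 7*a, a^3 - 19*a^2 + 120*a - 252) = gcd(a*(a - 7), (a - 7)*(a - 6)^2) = a - 7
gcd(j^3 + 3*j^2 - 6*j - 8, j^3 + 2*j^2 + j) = j + 1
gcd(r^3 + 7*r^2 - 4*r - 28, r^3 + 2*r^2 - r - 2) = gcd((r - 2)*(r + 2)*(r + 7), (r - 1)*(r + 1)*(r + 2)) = r + 2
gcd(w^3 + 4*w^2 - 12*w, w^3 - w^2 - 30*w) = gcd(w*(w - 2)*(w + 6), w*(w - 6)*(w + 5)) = w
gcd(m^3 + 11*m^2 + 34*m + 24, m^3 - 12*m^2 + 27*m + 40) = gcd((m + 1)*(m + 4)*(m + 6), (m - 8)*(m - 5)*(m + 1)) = m + 1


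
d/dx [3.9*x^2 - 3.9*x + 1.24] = 7.8*x - 3.9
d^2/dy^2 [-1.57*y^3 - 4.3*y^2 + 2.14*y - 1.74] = -9.42*y - 8.6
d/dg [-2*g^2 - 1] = -4*g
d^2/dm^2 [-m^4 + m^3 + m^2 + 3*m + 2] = -12*m^2 + 6*m + 2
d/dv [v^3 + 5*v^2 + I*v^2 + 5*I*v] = 3*v^2 + 2*v*(5 + I) + 5*I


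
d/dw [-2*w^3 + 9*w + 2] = 9 - 6*w^2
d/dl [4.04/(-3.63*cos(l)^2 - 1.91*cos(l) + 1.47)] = -(29.3304*cos(l) + 7.7164)*sin(l)/(3.63*cos(l)^2 + 1.91*cos(l) - 1.47)^2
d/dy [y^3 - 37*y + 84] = 3*y^2 - 37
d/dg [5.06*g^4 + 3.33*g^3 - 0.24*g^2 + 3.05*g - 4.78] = 20.24*g^3 + 9.99*g^2 - 0.48*g + 3.05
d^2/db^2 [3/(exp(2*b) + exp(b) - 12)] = 3*(2*(2*exp(b) + 1)^2*exp(b) - (4*exp(b) + 1)*(exp(2*b) + exp(b) - 12))*exp(b)/(exp(2*b) + exp(b) - 12)^3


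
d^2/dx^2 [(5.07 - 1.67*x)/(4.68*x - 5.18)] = 141.12072/(4.68*x - 5.18)^3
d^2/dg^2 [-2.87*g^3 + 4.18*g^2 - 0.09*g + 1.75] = 8.36 - 17.22*g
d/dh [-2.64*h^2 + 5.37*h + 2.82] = 5.37 - 5.28*h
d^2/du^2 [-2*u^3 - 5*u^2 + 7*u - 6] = -12*u - 10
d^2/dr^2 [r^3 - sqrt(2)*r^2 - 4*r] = 6*r - 2*sqrt(2)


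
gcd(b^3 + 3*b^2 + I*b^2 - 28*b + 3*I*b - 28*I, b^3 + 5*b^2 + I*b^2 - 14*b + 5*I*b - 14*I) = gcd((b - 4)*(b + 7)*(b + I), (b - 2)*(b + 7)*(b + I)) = b^2 + b*(7 + I) + 7*I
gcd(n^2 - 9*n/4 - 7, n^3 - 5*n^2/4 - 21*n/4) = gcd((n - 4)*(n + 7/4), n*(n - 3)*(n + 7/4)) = n + 7/4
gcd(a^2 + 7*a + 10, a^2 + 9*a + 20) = a + 5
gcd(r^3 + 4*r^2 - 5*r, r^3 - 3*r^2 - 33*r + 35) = r^2 + 4*r - 5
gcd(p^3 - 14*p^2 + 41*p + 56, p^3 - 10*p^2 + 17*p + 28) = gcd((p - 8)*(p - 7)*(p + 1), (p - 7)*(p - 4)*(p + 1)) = p^2 - 6*p - 7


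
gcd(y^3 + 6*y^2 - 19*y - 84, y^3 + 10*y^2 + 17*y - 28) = y + 7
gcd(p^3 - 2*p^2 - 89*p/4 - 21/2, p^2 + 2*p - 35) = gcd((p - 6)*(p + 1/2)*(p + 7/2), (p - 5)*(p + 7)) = 1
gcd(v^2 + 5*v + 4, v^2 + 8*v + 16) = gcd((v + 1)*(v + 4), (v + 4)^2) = v + 4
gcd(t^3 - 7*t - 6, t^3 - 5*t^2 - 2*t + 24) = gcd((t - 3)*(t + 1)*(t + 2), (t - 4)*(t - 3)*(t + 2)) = t^2 - t - 6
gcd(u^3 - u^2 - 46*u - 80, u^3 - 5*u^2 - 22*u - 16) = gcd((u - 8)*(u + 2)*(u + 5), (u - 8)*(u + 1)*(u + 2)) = u^2 - 6*u - 16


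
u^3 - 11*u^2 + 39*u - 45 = (u - 5)*(u - 3)^2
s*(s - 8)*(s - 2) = s^3 - 10*s^2 + 16*s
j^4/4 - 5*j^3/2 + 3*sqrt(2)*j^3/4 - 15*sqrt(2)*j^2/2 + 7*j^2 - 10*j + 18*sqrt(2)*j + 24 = (j/2 + sqrt(2)/2)*(j/2 + sqrt(2))*(j - 6)*(j - 4)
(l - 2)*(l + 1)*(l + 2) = l^3 + l^2 - 4*l - 4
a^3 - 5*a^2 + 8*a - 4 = (a - 2)^2*(a - 1)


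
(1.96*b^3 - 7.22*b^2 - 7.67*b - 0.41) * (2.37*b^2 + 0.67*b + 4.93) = 4.6452*b^5 - 15.7982*b^4 - 13.3525*b^3 - 41.7052*b^2 - 38.0878*b - 2.0213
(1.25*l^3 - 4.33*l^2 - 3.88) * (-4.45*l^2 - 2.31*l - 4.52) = -5.5625*l^5 + 16.381*l^4 + 4.3523*l^3 + 36.8376*l^2 + 8.9628*l + 17.5376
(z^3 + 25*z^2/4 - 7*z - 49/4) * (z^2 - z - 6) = z^5 + 21*z^4/4 - 77*z^3/4 - 171*z^2/4 + 217*z/4 + 147/2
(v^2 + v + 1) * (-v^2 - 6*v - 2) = -v^4 - 7*v^3 - 9*v^2 - 8*v - 2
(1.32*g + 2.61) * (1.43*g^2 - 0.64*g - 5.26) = 1.8876*g^3 + 2.8875*g^2 - 8.6136*g - 13.7286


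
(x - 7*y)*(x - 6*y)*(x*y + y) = x^3*y - 13*x^2*y^2 + x^2*y + 42*x*y^3 - 13*x*y^2 + 42*y^3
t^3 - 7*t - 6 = (t - 3)*(t + 1)*(t + 2)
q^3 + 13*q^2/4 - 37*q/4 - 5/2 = (q - 2)*(q + 1/4)*(q + 5)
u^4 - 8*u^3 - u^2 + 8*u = u*(u - 8)*(u - 1)*(u + 1)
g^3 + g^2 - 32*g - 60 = (g - 6)*(g + 2)*(g + 5)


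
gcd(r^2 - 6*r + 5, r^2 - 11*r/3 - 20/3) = r - 5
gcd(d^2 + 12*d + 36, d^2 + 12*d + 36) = d^2 + 12*d + 36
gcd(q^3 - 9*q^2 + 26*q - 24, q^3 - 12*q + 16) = q - 2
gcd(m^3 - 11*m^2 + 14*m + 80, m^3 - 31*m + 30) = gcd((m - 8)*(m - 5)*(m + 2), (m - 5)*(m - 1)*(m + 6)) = m - 5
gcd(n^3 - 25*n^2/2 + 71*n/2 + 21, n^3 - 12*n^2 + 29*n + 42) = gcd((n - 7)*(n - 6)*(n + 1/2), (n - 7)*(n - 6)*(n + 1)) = n^2 - 13*n + 42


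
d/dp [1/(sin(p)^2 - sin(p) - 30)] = (1 - 2*sin(p))*cos(p)/(sin(p) + cos(p)^2 + 29)^2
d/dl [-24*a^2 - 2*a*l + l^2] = -2*a + 2*l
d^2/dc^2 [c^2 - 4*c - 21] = 2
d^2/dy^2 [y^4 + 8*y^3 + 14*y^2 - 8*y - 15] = 12*y^2 + 48*y + 28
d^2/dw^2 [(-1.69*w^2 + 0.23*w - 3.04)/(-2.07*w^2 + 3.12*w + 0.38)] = (19.858338*w^3 + 86.1327*w^2 - 118.886724*w + 65.001128)/(8.869743*w^6 - 40.106664*w^5 + 55.565838*w^4 - 15.646176*w^3 - 10.200492*w^2 - 1.351584*w - 0.054872)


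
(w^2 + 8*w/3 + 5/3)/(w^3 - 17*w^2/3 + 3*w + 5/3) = (3*w^2 + 8*w + 5)/(3*w^3 - 17*w^2 + 9*w + 5)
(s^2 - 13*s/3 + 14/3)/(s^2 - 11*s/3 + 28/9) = 3*(s - 2)/(3*s - 4)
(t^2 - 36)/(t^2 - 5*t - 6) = (t + 6)/(t + 1)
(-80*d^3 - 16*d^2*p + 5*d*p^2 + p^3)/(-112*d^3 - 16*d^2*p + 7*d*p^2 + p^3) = (5*d + p)/(7*d + p)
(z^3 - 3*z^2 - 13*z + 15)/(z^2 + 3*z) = z - 6 + 5/z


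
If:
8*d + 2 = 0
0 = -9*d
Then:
No Solution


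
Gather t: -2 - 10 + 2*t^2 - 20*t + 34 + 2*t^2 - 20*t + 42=4*t^2 - 40*t + 64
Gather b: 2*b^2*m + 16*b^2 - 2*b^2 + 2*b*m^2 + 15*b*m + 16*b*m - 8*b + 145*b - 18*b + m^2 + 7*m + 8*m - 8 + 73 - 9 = b^2*(2*m + 14) + b*(2*m^2 + 31*m + 119) + m^2 + 15*m + 56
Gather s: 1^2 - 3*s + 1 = 2 - 3*s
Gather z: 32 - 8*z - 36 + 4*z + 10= 6 - 4*z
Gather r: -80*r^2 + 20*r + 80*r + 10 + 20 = -80*r^2 + 100*r + 30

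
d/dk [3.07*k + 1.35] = 3.07000000000000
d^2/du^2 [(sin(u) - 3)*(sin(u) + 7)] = -4*sin(u) + 2*cos(2*u)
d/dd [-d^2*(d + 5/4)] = d*(-6*d - 5)/2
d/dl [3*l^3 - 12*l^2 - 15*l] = 9*l^2 - 24*l - 15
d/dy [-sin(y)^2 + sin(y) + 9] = -sin(2*y) + cos(y)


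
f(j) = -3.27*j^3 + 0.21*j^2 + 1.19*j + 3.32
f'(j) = -9.81*j^2 + 0.42*j + 1.19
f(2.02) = -20.37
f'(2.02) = -37.99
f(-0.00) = 3.32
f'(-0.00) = 1.19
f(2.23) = -29.24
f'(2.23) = -46.66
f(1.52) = -5.87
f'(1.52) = -20.84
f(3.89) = -181.36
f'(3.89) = -145.62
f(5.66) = -576.14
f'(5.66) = -310.70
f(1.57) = -6.95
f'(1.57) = -22.33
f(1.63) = -8.34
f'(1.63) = -24.19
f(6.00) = -688.30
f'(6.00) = -349.45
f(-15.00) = 11068.97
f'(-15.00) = -2212.36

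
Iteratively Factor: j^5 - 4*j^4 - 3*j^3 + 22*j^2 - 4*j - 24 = (j + 1)*(j^4 - 5*j^3 + 2*j^2 + 20*j - 24) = (j - 2)*(j + 1)*(j^3 - 3*j^2 - 4*j + 12) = (j - 2)*(j + 1)*(j + 2)*(j^2 - 5*j + 6) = (j - 2)^2*(j + 1)*(j + 2)*(j - 3)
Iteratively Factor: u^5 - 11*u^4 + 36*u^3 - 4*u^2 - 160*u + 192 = (u - 4)*(u^4 - 7*u^3 + 8*u^2 + 28*u - 48) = (u - 4)*(u - 3)*(u^3 - 4*u^2 - 4*u + 16) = (u - 4)^2*(u - 3)*(u^2 - 4) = (u - 4)^2*(u - 3)*(u - 2)*(u + 2)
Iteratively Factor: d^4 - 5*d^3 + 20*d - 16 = (d - 2)*(d^3 - 3*d^2 - 6*d + 8) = (d - 2)*(d - 1)*(d^2 - 2*d - 8) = (d - 4)*(d - 2)*(d - 1)*(d + 2)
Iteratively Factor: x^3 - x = (x + 1)*(x^2 - x) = x*(x + 1)*(x - 1)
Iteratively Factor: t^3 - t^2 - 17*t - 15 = (t + 1)*(t^2 - 2*t - 15) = (t + 1)*(t + 3)*(t - 5)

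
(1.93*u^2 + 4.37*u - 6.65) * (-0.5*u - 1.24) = -0.965*u^3 - 4.5782*u^2 - 2.0938*u + 8.246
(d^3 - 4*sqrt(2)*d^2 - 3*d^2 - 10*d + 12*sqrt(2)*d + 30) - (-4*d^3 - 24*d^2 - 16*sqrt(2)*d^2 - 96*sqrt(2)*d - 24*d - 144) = 5*d^3 + 12*sqrt(2)*d^2 + 21*d^2 + 14*d + 108*sqrt(2)*d + 174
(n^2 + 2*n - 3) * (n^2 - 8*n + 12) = n^4 - 6*n^3 - 7*n^2 + 48*n - 36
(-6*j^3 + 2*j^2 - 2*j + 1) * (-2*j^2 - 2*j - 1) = 12*j^5 + 8*j^4 + 6*j^3 - 1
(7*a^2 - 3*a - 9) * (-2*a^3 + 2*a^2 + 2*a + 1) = -14*a^5 + 20*a^4 + 26*a^3 - 17*a^2 - 21*a - 9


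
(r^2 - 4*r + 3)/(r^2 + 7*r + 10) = (r^2 - 4*r + 3)/(r^2 + 7*r + 10)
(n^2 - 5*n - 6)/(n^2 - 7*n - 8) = (n - 6)/(n - 8)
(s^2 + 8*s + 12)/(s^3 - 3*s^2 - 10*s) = (s + 6)/(s*(s - 5))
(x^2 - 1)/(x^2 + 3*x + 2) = (x - 1)/(x + 2)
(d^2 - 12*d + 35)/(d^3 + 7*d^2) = (d^2 - 12*d + 35)/(d^2*(d + 7))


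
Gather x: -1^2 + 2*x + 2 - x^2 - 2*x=1 - x^2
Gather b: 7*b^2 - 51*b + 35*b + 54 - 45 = 7*b^2 - 16*b + 9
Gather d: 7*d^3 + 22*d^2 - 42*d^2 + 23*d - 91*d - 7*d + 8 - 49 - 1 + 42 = 7*d^3 - 20*d^2 - 75*d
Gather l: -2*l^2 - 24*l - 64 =-2*l^2 - 24*l - 64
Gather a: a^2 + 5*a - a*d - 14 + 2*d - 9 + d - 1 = a^2 + a*(5 - d) + 3*d - 24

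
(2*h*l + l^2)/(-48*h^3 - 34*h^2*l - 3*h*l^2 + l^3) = -l/(24*h^2 + 5*h*l - l^2)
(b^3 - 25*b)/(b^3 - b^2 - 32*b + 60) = b*(b + 5)/(b^2 + 4*b - 12)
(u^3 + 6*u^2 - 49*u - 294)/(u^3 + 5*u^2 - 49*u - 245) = (u + 6)/(u + 5)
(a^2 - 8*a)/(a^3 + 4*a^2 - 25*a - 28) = a*(a - 8)/(a^3 + 4*a^2 - 25*a - 28)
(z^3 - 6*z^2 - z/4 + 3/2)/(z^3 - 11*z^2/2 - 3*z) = (z - 1/2)/z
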